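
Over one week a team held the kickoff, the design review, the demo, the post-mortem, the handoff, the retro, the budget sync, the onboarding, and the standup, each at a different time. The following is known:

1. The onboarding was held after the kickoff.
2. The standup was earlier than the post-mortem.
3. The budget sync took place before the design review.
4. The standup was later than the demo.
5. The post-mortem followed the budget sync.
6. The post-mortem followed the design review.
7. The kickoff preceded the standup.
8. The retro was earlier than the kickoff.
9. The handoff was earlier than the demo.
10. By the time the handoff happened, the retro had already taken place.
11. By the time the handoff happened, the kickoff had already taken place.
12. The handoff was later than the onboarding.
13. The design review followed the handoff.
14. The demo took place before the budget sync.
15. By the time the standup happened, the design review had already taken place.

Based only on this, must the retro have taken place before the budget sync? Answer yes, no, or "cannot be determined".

Chain the constraints: the retro → the handoff → the demo → the budget sync. Each link is directly stated, so the retro comes before the budget sync.

yes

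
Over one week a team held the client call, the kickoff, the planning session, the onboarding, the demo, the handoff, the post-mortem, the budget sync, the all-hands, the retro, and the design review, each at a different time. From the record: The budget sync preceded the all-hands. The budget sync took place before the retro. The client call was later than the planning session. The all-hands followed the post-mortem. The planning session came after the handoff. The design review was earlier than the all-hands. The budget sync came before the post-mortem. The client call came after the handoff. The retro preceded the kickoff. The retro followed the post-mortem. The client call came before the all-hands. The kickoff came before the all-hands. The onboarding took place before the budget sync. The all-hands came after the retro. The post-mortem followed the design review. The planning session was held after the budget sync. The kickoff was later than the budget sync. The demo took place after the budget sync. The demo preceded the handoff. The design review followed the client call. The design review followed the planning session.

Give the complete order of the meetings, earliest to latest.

The constraints fix every adjacent pair, so only one ordering works:
the onboarding → the budget sync → the demo → the handoff → the planning session → the client call → the design review → the post-mortem → the retro → the kickoff → the all-hands.

the onboarding, the budget sync, the demo, the handoff, the planning session, the client call, the design review, the post-mortem, the retro, the kickoff, the all-hands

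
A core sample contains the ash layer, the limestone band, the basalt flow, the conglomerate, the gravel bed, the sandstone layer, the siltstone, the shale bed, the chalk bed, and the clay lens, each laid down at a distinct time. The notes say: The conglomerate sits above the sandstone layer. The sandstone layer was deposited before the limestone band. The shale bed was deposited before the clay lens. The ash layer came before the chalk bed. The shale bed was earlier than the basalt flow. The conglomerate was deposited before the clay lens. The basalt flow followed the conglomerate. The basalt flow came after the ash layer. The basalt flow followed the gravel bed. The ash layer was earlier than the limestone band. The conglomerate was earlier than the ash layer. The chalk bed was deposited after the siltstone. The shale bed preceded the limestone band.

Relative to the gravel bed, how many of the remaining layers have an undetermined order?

Forced after the gravel bed: the basalt flow.
That leaves the ash layer, the chalk bed, the clay lens, the conglomerate, the limestone band, the sandstone layer, the shale bed, and the siltstone with no forced order relative to the gravel bed — 8.

8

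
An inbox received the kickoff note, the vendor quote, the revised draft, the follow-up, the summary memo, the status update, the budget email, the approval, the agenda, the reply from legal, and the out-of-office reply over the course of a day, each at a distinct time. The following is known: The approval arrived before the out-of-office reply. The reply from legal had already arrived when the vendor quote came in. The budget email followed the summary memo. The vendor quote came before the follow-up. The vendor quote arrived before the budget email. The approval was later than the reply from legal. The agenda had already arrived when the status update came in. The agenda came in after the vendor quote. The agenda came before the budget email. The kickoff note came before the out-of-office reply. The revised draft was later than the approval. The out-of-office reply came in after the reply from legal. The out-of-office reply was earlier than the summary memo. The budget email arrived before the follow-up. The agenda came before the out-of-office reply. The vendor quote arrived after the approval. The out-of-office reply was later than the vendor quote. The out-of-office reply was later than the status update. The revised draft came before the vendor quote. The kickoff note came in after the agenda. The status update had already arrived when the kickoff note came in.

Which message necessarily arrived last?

the follow-up

Every other message has a chain of constraints placing it before the follow-up, so the follow-up is last.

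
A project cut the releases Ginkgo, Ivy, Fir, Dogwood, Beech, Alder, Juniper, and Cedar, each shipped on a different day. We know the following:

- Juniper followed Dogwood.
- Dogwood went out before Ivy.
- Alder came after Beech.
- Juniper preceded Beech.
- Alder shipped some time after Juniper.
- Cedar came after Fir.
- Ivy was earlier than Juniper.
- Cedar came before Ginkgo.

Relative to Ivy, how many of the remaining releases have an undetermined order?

Forced before Ivy: Dogwood; forced after Ivy: Alder, Beech, and Juniper.
That leaves Cedar, Fir, and Ginkgo with no forced order relative to Ivy — 3.

3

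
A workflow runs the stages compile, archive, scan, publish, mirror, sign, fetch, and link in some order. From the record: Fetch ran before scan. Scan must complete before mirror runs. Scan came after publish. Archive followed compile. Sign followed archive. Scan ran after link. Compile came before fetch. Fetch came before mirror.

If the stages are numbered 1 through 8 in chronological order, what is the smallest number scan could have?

Compile, fetch, link, and publish must all come before scan — 4 forced predecessors.
Nothing else is forced ahead of scan, so its earliest slot is position 4 + 1 = 5.

5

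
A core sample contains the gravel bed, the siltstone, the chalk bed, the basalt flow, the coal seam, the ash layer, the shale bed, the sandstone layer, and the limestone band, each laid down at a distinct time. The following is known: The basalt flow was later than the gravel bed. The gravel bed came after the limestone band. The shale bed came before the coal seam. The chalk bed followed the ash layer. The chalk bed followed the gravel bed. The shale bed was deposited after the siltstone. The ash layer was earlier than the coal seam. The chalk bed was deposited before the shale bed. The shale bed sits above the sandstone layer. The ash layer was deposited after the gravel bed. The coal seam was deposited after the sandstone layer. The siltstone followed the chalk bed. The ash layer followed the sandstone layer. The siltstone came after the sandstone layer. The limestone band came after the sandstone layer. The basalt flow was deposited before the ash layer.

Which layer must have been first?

The sandstone layer has a chain of constraints placing it before every other layer, so the sandstone layer must be first.

the sandstone layer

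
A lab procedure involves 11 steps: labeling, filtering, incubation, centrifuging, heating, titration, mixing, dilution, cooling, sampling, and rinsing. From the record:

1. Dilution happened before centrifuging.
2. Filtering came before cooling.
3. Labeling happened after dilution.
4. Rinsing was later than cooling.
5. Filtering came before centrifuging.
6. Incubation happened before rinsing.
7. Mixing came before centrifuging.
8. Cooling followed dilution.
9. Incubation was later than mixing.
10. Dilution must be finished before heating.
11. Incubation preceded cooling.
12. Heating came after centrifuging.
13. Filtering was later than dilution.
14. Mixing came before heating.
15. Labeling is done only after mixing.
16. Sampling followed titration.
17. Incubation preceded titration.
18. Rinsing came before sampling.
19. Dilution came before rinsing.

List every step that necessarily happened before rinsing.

Directly stated before rinsing: cooling, dilution, and incubation.
Filtering reaches rinsing via filtering → cooling → rinsing.
Mixing reaches rinsing via mixing → incubation → rinsing.
No chain forces labeling (or any of the others) ahead of rinsing.

cooling, dilution, filtering, incubation, mixing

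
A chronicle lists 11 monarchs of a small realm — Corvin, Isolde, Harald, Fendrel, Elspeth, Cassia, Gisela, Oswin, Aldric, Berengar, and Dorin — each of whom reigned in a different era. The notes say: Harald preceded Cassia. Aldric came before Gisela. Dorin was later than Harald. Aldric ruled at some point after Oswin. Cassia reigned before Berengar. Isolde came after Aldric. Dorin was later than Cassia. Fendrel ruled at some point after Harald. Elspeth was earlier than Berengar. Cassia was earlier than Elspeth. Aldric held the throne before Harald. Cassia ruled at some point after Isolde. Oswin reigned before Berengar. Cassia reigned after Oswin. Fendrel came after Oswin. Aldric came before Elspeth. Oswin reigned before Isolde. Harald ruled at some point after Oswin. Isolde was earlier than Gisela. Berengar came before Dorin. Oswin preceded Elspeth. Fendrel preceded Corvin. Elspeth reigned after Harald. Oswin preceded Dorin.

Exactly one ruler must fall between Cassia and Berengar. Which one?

Elspeth

Tracing the constraints gives Cassia → Elspeth → Berengar, so Elspeth sits after Cassia and before Berengar.
No other ruler is forced both after Cassia and before Berengar.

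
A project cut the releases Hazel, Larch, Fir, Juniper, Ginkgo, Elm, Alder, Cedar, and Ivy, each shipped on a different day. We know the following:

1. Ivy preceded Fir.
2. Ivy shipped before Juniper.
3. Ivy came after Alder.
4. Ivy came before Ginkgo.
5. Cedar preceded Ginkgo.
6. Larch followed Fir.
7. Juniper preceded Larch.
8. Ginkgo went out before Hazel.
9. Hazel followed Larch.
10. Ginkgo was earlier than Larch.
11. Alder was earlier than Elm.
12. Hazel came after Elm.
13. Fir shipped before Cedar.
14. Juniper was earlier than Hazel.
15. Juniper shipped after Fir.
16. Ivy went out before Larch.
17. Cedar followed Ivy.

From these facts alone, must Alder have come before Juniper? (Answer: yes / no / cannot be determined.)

Chain the constraints: Alder → Ivy → Juniper. Each link is directly stated, so Alder comes before Juniper.

yes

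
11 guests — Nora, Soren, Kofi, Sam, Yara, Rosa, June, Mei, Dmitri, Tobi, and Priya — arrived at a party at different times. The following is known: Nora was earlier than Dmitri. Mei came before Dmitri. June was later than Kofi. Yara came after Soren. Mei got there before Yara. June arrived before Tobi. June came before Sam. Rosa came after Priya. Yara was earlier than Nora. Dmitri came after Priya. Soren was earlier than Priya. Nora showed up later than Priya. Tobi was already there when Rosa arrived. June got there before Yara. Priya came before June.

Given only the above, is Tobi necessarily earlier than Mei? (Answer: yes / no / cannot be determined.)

cannot be determined

No chain of stated constraints runs from Tobi to Mei, and none runs from Mei to Tobi either.
So the relative order of Tobi and Mei is not fixed by the given facts.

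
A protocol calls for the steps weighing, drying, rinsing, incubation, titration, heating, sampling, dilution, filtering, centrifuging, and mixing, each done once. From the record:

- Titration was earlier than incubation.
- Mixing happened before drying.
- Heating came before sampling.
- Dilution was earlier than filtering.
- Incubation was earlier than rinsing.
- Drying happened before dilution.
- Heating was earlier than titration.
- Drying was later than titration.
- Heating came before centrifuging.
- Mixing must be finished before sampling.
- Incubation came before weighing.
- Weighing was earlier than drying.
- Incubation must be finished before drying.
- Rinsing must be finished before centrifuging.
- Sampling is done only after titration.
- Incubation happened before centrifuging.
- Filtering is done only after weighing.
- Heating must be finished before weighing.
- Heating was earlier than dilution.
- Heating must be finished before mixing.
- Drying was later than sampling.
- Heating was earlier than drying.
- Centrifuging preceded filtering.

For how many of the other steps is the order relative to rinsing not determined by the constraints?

Forced before rinsing: heating, incubation, and titration; forced after rinsing: centrifuging and filtering.
That leaves dilution, drying, mixing, sampling, and weighing with no forced order relative to rinsing — 5.

5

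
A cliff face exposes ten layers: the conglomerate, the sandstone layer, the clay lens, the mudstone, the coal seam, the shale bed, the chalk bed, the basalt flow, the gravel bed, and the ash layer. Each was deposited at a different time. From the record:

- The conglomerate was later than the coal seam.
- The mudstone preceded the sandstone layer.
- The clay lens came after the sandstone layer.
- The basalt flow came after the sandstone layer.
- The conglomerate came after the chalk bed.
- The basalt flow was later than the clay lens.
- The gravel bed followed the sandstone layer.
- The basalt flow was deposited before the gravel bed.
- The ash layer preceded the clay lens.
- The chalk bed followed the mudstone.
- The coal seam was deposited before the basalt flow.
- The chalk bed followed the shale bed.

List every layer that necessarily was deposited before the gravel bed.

the ash layer, the basalt flow, the clay lens, the coal seam, the mudstone, the sandstone layer

Directly stated before the gravel bed: the basalt flow and the sandstone layer.
The ash layer reaches the gravel bed via the ash layer → the clay lens → the basalt flow → the gravel bed.
The clay lens reaches the gravel bed via the clay lens → the basalt flow → the gravel bed.
The coal seam reaches the gravel bed via the coal seam → the basalt flow → the gravel bed.
Likewise the mudstone reaches the gravel bed by chaining the stated constraints.
No chain forces the chalk bed (or any of the others) ahead of the gravel bed.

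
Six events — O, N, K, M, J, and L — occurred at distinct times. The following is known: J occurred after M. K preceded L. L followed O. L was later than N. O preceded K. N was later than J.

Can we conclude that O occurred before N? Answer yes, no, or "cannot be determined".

cannot be determined

No chain of stated constraints runs from O to N, and none runs from N to O either.
So the relative order of O and N is not fixed by the given facts.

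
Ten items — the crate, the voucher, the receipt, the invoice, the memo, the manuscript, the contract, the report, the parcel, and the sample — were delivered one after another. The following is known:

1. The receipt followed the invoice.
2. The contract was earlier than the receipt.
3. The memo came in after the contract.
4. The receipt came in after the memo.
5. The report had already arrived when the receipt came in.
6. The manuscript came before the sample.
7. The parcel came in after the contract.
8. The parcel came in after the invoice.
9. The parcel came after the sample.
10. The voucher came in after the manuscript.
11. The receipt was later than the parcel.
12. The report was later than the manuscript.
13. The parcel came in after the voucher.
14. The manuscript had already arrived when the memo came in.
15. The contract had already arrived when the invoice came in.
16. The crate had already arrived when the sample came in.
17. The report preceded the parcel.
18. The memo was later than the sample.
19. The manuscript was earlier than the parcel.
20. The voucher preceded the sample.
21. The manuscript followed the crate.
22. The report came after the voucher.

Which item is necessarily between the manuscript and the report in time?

Tracing the constraints gives the manuscript → the voucher → the report, so the voucher sits after the manuscript and before the report.
No other item is forced both after the manuscript and before the report.

the voucher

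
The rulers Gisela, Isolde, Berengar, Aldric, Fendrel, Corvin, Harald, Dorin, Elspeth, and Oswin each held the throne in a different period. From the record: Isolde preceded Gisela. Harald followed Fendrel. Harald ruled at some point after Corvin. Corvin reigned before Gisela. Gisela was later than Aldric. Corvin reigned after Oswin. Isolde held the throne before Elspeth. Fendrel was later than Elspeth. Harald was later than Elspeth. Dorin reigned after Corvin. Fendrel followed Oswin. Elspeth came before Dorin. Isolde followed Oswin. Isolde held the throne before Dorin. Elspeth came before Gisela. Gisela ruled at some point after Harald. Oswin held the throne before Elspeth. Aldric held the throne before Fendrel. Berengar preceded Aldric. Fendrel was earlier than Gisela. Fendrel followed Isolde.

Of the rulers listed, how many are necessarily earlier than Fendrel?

5

Directly stated before Fendrel: Aldric, Elspeth, Isolde, and Oswin.
Berengar reaches Fendrel via Berengar → Aldric → Fendrel.
No chain forces Harald (or any of the others) ahead of Fendrel.
That's Aldric, Berengar, Elspeth, Isolde, and Oswin — 5 in all.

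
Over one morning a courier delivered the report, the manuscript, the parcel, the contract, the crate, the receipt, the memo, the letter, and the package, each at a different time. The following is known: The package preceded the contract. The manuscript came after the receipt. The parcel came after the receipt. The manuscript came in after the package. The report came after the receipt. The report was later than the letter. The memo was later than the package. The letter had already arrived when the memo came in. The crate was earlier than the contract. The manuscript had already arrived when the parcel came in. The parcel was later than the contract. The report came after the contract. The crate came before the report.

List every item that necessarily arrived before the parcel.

the contract, the crate, the manuscript, the package, the receipt

Directly stated before the parcel: the contract, the manuscript, and the receipt.
The crate reaches the parcel via the crate → the contract → the parcel.
The package reaches the parcel via the package → the manuscript → the parcel.
No chain forces the memo (or any of the others) ahead of the parcel.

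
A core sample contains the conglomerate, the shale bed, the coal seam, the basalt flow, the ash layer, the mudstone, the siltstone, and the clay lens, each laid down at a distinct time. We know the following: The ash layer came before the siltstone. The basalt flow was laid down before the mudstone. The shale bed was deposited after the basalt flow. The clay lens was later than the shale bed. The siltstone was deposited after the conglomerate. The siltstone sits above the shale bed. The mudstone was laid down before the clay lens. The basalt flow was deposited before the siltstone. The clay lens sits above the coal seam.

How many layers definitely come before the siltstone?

Directly stated before the siltstone: the ash layer, the basalt flow, the conglomerate, and the shale bed.
No chain forces the coal seam (or any of the others) ahead of the siltstone.
That's the ash layer, the basalt flow, the conglomerate, and the shale bed — 4 in all.

4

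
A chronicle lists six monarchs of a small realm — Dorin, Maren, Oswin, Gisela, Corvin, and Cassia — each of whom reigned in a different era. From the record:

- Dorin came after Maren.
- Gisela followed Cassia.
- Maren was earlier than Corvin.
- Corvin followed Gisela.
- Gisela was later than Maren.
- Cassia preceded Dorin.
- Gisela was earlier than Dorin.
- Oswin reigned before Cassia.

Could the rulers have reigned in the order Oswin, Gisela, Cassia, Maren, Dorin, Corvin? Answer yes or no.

The constraints require Maren before Gisela, but in the proposed sequence Gisela appears ahead of Maren. That one violation is enough.

no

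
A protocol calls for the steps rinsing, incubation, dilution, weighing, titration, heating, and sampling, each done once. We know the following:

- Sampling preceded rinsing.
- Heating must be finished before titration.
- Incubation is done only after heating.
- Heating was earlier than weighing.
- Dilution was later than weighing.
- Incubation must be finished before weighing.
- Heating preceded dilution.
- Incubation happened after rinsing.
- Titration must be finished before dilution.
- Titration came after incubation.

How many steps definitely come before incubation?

3

Directly stated before incubation: heating and rinsing.
Sampling reaches incubation via sampling → rinsing → incubation.
No chain forces titration (or any of the others) ahead of incubation.
That's heating, rinsing, and sampling — 3 in all.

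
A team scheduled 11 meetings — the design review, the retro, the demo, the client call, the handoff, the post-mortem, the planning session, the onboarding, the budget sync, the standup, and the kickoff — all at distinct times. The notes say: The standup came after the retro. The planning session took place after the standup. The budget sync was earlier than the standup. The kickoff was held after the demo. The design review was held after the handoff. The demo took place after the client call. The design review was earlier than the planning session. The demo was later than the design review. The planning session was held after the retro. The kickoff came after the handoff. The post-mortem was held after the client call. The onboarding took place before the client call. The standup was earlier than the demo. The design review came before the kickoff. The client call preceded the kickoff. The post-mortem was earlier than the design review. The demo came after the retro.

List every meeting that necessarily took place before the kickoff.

Directly stated before the kickoff: the client call, the demo, the design review, and the handoff.
The budget sync reaches the kickoff via the budget sync → the standup → the demo → the kickoff.
The onboarding reaches the kickoff via the onboarding → the client call → the kickoff.
The post-mortem reaches the kickoff via the post-mortem → the design review → the kickoff.
Likewise the retro and the standup each reach the kickoff by chaining the stated constraints.

the budget sync, the client call, the demo, the design review, the handoff, the onboarding, the post-mortem, the retro, the standup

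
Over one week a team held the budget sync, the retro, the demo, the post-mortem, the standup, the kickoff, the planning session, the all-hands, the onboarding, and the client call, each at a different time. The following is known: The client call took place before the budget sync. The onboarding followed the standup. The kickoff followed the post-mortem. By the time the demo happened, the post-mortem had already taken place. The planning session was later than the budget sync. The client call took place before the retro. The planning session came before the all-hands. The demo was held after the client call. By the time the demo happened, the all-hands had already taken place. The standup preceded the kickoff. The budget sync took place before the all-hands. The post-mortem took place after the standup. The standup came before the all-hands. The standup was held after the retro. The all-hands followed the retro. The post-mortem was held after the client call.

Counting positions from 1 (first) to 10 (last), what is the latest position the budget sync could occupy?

7

The budget sync must come before the all-hands, the demo, and the planning session — 3 meetings forced after it.
Everything else can be placed before the budget sync in some valid order, so the budget sync can sit as late as position 10 − 3 = 7.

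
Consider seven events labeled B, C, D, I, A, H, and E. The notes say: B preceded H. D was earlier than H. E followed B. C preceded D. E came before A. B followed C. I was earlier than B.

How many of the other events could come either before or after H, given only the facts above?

2

Forced before H: B, C, D, and I.
That leaves A and E with no forced order relative to H — 2.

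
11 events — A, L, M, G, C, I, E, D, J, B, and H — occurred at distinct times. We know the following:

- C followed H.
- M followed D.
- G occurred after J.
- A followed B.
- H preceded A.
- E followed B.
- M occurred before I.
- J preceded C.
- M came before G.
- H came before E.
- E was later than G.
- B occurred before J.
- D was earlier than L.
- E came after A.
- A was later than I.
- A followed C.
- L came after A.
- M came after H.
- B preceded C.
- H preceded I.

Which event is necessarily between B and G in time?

Tracing the constraints gives B → J → G, so J sits after B and before G.
No other event is forced both after B and before G.

J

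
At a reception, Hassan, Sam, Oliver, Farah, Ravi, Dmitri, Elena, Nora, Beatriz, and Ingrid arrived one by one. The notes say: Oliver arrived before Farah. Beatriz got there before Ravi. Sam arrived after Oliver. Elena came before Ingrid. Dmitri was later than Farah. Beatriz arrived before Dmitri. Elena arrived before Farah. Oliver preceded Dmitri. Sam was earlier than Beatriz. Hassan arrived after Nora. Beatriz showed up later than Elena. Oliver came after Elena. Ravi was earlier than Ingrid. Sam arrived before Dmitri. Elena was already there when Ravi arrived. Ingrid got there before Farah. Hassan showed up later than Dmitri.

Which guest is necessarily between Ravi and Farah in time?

Ingrid

Tracing the constraints gives Ravi → Ingrid → Farah, so Ingrid sits after Ravi and before Farah.
No other guest is forced both after Ravi and before Farah.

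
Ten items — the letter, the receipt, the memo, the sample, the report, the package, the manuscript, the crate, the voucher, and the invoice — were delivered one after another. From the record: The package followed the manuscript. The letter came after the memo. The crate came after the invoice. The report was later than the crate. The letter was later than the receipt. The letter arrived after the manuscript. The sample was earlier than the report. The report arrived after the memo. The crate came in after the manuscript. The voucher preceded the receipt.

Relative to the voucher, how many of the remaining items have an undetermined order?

7

Forced after the voucher: the letter and the receipt.
That leaves the crate, the invoice, the manuscript, the memo, the package, the report, and the sample with no forced order relative to the voucher — 7.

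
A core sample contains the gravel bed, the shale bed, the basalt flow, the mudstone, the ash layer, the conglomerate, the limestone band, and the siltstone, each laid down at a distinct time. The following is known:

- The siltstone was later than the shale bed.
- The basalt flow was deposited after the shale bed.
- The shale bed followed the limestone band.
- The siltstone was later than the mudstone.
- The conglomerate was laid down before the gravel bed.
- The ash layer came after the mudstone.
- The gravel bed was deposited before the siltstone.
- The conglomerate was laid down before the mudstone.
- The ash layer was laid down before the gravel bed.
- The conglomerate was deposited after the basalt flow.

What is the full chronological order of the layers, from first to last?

The constraints fix every adjacent pair, so only one ordering works:
the limestone band → the shale bed → the basalt flow → the conglomerate → the mudstone → the ash layer → the gravel bed → the siltstone.

the limestone band, the shale bed, the basalt flow, the conglomerate, the mudstone, the ash layer, the gravel bed, the siltstone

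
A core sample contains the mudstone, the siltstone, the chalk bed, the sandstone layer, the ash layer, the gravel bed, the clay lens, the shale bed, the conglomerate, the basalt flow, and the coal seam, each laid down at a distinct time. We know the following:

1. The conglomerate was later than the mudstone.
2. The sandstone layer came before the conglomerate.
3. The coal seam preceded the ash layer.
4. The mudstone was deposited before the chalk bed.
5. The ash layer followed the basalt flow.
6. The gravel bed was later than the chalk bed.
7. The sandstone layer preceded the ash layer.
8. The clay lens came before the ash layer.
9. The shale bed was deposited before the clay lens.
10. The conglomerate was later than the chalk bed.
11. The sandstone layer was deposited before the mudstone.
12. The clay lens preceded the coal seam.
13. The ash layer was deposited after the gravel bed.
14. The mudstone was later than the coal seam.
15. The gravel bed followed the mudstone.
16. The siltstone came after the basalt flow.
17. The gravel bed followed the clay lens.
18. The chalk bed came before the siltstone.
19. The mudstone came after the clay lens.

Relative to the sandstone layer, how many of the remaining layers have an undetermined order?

4

Forced after the sandstone layer: the ash layer, the chalk bed, the conglomerate, the gravel bed, the mudstone, and the siltstone.
That leaves the basalt flow, the clay lens, the coal seam, and the shale bed with no forced order relative to the sandstone layer — 4.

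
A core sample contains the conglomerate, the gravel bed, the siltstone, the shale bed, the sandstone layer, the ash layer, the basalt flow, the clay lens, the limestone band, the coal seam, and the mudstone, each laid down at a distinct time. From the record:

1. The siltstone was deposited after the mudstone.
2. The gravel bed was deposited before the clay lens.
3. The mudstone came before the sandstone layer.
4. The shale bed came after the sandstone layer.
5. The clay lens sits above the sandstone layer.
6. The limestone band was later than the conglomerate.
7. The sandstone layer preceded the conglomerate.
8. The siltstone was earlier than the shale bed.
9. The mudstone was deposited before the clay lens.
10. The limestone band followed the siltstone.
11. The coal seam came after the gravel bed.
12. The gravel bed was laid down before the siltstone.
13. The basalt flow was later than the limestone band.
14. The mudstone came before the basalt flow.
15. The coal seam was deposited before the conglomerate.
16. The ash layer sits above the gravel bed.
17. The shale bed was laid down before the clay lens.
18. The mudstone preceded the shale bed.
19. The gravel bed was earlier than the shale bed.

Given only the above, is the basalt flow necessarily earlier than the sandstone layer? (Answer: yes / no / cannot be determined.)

Tracing the constraints gives the sandstone layer → the conglomerate → the limestone band → the basalt flow, so the sandstone layer must come before the basalt flow.
That means the basalt flow cannot be before the sandstone layer.

no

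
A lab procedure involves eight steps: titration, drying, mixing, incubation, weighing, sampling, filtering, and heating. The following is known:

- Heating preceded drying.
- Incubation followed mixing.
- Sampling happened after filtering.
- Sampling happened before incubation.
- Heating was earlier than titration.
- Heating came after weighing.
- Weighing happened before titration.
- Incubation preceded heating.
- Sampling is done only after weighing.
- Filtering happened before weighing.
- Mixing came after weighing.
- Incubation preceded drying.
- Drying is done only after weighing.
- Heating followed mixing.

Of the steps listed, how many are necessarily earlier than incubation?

4

Directly stated before incubation: mixing and sampling.
Filtering reaches incubation via filtering → sampling → incubation.
Weighing reaches incubation via weighing → mixing → incubation.
No chain forces titration (or any of the others) ahead of incubation.
That's filtering, mixing, sampling, and weighing — 4 in all.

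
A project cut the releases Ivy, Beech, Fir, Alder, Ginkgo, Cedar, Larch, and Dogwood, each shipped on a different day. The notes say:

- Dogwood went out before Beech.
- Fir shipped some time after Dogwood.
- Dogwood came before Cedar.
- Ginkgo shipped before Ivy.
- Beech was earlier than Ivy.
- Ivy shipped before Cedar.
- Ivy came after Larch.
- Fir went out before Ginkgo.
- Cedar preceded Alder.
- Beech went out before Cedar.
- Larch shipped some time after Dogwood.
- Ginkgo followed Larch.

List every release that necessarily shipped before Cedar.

Directly stated before Cedar: Beech, Dogwood, and Ivy.
Fir reaches Cedar via Fir → Ginkgo → Ivy → Cedar.
Ginkgo reaches Cedar via Ginkgo → Ivy → Cedar.
Larch reaches Cedar via Larch → Ivy → Cedar.
No chain forces Alder ahead of Cedar.

Beech, Dogwood, Fir, Ginkgo, Ivy, Larch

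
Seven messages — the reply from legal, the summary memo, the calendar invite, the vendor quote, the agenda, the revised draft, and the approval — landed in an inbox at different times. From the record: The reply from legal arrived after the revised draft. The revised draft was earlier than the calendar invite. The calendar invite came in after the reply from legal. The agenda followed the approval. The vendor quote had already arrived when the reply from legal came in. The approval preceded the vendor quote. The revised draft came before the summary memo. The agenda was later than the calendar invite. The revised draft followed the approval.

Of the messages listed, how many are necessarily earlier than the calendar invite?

4

Directly stated before the calendar invite: the reply from legal and the revised draft.
The approval reaches the calendar invite via the approval → the revised draft → the calendar invite.
The vendor quote reaches the calendar invite via the vendor quote → the reply from legal → the calendar invite.
That's the approval, the reply from legal, the revised draft, and the vendor quote — 4 in all.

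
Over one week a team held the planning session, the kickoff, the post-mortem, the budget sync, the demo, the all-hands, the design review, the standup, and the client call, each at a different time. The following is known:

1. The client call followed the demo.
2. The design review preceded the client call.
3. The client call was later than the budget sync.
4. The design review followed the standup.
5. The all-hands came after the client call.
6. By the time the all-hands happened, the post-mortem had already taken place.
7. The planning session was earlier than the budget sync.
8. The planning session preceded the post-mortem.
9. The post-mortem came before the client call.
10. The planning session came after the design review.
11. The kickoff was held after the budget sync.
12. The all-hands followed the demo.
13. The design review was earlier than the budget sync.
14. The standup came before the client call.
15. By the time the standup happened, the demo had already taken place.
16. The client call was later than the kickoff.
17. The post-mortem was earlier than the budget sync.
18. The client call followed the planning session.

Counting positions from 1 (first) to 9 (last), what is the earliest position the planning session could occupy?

The demo, the design review, and the standup must all come before the planning session — 3 forced predecessors.
Nothing else is forced ahead of the planning session, so its earliest slot is position 3 + 1 = 4.

4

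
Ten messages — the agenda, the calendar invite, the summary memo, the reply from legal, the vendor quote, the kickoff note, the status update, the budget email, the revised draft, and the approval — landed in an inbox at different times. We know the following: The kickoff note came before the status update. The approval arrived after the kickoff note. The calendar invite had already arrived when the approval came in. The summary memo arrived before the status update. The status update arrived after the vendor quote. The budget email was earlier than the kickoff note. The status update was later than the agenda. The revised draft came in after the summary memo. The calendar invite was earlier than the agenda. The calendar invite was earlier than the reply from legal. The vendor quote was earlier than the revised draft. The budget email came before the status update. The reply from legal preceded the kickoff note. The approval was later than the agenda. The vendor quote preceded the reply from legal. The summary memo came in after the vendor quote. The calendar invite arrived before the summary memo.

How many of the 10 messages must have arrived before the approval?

6

Directly stated before the approval: the agenda, the calendar invite, and the kickoff note.
The budget email reaches the approval via the budget email → the kickoff note → the approval.
The reply from legal reaches the approval via the reply from legal → the kickoff note → the approval.
The vendor quote reaches the approval via the vendor quote → the reply from legal → the kickoff note → the approval.
That's the agenda, the budget email, the calendar invite, the kickoff note, the reply from legal, and the vendor quote — 6 in all.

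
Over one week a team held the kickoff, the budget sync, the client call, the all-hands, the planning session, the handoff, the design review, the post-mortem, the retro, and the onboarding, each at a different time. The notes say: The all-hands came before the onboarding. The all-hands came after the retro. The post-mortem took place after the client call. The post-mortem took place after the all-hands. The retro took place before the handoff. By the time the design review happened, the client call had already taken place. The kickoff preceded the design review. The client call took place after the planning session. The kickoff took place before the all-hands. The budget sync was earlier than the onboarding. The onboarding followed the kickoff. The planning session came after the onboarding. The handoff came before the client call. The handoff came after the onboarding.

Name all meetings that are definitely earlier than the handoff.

the all-hands, the budget sync, the kickoff, the onboarding, the retro

Directly stated before the handoff: the onboarding and the retro.
The all-hands reaches the handoff via the all-hands → the onboarding → the handoff.
The budget sync reaches the handoff via the budget sync → the onboarding → the handoff.
The kickoff reaches the handoff via the kickoff → the onboarding → the handoff.
No chain forces the post-mortem (or any of the others) ahead of the handoff.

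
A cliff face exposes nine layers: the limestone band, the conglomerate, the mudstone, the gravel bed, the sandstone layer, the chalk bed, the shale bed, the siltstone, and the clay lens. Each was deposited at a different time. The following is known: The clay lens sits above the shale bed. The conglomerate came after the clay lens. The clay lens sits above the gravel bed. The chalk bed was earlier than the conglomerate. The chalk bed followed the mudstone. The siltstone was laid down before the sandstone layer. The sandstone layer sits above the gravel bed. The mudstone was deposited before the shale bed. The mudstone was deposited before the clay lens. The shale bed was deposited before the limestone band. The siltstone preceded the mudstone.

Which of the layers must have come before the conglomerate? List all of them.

the chalk bed, the clay lens, the gravel bed, the mudstone, the shale bed, the siltstone

Directly stated before the conglomerate: the chalk bed and the clay lens.
The gravel bed reaches the conglomerate via the gravel bed → the clay lens → the conglomerate.
The mudstone reaches the conglomerate via the mudstone → the clay lens → the conglomerate.
The shale bed reaches the conglomerate via the shale bed → the clay lens → the conglomerate.
Likewise the siltstone reaches the conglomerate by chaining the stated constraints.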